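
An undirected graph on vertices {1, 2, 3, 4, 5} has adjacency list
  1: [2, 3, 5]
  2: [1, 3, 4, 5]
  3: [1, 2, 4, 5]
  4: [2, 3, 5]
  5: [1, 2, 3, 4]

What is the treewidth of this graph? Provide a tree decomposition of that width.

The largest bag has 4 vertices, giving width 3; this decomposition certifies tw(G) ≤ 3. Conversely, {1, 2, 3, 5} is a clique of size 4, and the vertices of any clique must share a bag in every tree decomposition; so some bag has ≥ 4 vertices and tw(G) ≥ 3. The upper and lower bounds meet at 3, so that is the treewidth.

Treewidth 3.
One optimal decomposition is:
Bags: B1 = {1, 2, 3, 5}  B2 = {2, 3, 4, 5}
Tree: B1–B2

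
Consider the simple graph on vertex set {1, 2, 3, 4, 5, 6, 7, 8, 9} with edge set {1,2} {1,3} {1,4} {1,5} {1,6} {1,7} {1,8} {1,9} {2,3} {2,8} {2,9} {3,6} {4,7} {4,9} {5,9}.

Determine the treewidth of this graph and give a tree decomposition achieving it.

Treewidth 2.
Bags: B1 = {1, 2, 9}  B2 = {1, 2, 3}  B3 = {1, 2, 8}  B4 = {1, 4, 9}  B5 = {1, 5, 9}  B6 = {1, 3, 6}  B7 = {1, 4, 7}
Tree: B1–B2, B1–B3, B1–B4, B1–B5, B2–B6, B4–B7

Every bag has size at most 3, so the width is 3 − 1 = 2 and tw(G) ≤ 2. On the other hand G contains the 3-clique {1, 2, 8}. A clique must lie in a single bag of any decomposition, so no decomposition can have width below 2. The upper and lower bounds meet at 2, so that is the treewidth.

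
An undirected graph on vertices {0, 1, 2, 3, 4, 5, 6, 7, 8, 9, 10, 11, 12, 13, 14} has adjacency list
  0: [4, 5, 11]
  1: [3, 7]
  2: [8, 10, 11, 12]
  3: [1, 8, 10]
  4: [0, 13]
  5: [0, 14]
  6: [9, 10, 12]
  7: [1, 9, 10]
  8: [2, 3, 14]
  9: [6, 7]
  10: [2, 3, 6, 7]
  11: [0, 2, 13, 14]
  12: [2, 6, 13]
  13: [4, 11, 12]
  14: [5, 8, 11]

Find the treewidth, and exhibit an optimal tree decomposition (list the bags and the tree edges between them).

The largest bag has 4 vertices, giving width 3; this decomposition certifies tw(G) ≤ 3. For the lower bound: the 4 vertex sets {0,4,5}, {14}, {11}, {2,8,12,13} are disjoint, each induces a connected subgraph, and every pair is joined by at least one edge of G. Contracting each set to a single vertex therefore yields K_{4} as a minor, and since treewidth is minor-monotone, tw(G) ≥ tw(K_{4}) = 3. The upper and lower bounds meet at 3, so that is the treewidth.

Treewidth 3.
One such decomposition:
Bags: B1 = {0, 4, 5, 14}  B2 = {0, 4, 11, 14}  B3 = {4, 11, 13, 14}  B4 = {8, 11, 13, 14}  B5 = {2, 8, 11, 13}  B6 = {2, 8, 12, 13}  B7 = {2, 3, 8, 12}  B8 = {2, 3, 10, 12}  B9 = {3, 6, 10, 12}  B10 = {1, 3, 6, 10}  B11 = {1, 6, 7, 10}  B12 = {1, 6, 7, 9}
Tree: B1–B2, B2–B3, B3–B4, B4–B5, B5–B6, B6–B7, B7–B8, B8–B9, B9–B10, B10–B11, B11–B12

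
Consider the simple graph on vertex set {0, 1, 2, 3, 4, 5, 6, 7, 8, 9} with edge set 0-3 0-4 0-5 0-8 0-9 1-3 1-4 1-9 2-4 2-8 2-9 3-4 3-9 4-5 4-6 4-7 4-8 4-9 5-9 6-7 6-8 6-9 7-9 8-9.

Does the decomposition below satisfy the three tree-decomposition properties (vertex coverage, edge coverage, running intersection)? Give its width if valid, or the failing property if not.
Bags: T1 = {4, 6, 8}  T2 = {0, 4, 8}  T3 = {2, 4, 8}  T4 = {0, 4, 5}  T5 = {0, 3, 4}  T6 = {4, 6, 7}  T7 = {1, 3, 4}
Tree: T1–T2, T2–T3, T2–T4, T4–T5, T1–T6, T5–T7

A tree decomposition must satisfy three properties: every vertex lies in some bag; for every edge, both endpoints lie together in some bag; and for every vertex, the bags containing it form a connected subtree. Here vertex 9 appears in no bag, so the decomposition is invalid.

No — vertex 9 appears in no bag.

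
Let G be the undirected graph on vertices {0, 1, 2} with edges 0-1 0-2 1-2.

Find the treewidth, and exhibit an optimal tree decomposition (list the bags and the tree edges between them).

A single bag containing all 3 vertices is trivially a valid decomposition of width 2. Conversely, {0, 1, 2} is a clique of size 3, and the vertices of any clique must share a bag in every tree decomposition; so some bag has ≥ 3 vertices and tw(G) ≥ 2. The upper and lower bounds meet at 2, so that is the treewidth.

Treewidth 2.
One optimal decomposition is:
Bags: B1 = {0, 1, 2}
Tree: (single bag)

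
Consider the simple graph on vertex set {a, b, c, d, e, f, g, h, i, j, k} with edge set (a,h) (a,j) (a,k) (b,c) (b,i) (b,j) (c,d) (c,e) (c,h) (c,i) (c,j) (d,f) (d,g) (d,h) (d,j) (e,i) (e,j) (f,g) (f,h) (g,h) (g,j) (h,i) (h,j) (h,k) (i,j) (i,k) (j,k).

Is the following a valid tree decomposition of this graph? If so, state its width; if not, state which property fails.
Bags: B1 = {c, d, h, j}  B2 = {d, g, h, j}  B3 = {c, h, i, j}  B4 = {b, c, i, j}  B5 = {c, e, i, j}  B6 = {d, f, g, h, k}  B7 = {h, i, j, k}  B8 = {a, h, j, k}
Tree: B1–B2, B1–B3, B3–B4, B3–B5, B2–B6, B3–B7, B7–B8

No — bags containing vertex k are not connected in the tree.

A tree decomposition must satisfy three properties: every vertex lies in some bag; for every edge, both endpoints lie together in some bag; and for every vertex, the bags containing it form a connected subtree. Here bags containing vertex k are not connected in the tree, so the decomposition is invalid.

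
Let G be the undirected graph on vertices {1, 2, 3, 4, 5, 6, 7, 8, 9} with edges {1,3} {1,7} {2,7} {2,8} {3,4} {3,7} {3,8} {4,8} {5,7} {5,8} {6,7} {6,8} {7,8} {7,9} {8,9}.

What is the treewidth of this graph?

A width-2 tree decomposition is:
Bags: B1 = {6, 7, 8}  B2 = {3, 7, 8}  B3 = {7, 8, 9}  B4 = {3, 4, 8}  B5 = {1, 3, 7}  B6 = {5, 7, 8}  B7 = {2, 7, 8}
Tree: B1–B2, B1–B3, B2–B4, B2–B5, B1–B6, B3–B7
Each bag holds 3 vertices, so the decomposition has width 2, which upper-bounds the treewidth. On the other hand G contains the 3-clique {3, 4, 8}. A clique must lie in a single bag of any decomposition, so no decomposition can have width below 2. Hence tw(G) = 2 exactly.

2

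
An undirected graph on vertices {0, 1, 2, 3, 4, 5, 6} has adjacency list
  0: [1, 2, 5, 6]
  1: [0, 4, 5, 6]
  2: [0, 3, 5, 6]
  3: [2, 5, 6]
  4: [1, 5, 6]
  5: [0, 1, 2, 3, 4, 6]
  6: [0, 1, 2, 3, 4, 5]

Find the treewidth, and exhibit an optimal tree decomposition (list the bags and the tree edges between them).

Each bag holds 4 vertices, so the decomposition has width 3, which upper-bounds the treewidth. Conversely, {0, 1, 5, 6} is a clique of size 4, and the vertices of any clique must share a bag in every tree decomposition; so some bag has ≥ 4 vertices and tw(G) ≥ 3. Therefore the treewidth is 3.

Treewidth 3.
One such decomposition:
Bags: B1 = {0, 2, 5, 6}  B2 = {0, 1, 5, 6}  B3 = {2, 3, 5, 6}  B4 = {1, 4, 5, 6}
Tree: B1–B2, B1–B3, B2–B4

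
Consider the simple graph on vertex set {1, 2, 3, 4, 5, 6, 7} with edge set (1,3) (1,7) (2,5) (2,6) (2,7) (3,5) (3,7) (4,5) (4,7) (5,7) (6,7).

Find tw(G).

2

A width-2 tree decomposition is:
Bags: B1 = {2, 5, 7}  B2 = {4, 5, 7}  B3 = {3, 5, 7}  B4 = {1, 3, 7}  B5 = {2, 6, 7}
Tree: B1–B2, B1–B3, B3–B4, B1–B5
Each bag holds 3 vertices, so the decomposition has width 2, which upper-bounds the treewidth. For the lower bound, the 3 vertices {1, 3, 7} are pairwise adjacent, and any tree decomposition puts a clique entirely inside one bag — forcing width ≥ 2. The upper and lower bounds meet at 2, so that is the treewidth.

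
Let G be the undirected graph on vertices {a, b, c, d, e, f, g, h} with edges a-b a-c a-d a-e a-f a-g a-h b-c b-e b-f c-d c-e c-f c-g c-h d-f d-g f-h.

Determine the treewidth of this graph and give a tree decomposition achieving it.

Treewidth 3.
Bags: B1 = {a, b, c, f}  B2 = {a, c, f, h}  B3 = {a, b, c, e}  B4 = {a, c, d, f}  B5 = {a, c, d, g}
Tree: B1–B2, B1–B3, B1–B4, B4–B5

Each bag holds 4 vertices, so the decomposition has width 3, which upper-bounds the treewidth. On the other hand G contains the 4-clique {a, c, d, g}. A clique must lie in a single bag of any decomposition, so no decomposition can have width below 3. The upper and lower bounds meet at 3, so that is the treewidth.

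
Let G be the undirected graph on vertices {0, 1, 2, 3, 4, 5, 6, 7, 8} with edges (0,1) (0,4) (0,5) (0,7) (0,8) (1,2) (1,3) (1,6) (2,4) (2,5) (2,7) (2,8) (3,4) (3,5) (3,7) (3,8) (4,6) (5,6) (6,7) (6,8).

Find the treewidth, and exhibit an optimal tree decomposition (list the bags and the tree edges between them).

Treewidth 4.
One optimal decomposition is:
Bags: B1 = {0, 1, 2, 3, 6}  B2 = {0, 2, 3, 5, 6}  B3 = {0, 2, 3, 6, 7}  B4 = {0, 2, 3, 6, 8}  B5 = {0, 2, 3, 4, 6}
Tree: B1–B2, B2–B3, B3–B4, B4–B5

Each bag holds 5 vertices, so the decomposition has width 4, which upper-bounds the treewidth. For the lower bound: the 5 vertex sets {0,1}, {2,5}, {6,7}, {3}, {8} are disjoint, each induces a connected subgraph, and every pair is joined by at least one edge of G. Contracting each set to a single vertex therefore yields K_{5} as a minor, and since treewidth is minor-monotone, tw(G) ≥ tw(K_{5}) = 4. Therefore the treewidth is 4.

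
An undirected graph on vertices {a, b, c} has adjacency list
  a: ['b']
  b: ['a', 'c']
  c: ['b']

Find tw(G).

A width-1 tree decomposition is:
Bags: B1 = {a, b}  B2 = {b, c}
Tree: B1–B2
Every bag has size at most 2, so the width is 2 − 1 = 1 and tw(G) ≤ 1. Since G has at least one edge (e.g. b–a), it is not an edgeless graph, so tw(G) ≥ 1. Combining the bounds, tw(G) = 1.

1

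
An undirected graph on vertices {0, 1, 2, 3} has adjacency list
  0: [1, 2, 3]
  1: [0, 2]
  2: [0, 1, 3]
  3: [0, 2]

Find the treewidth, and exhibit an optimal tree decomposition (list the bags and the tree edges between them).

Treewidth 2.
One such decomposition:
Bags: B1 = {0, 1, 2}  B2 = {0, 2, 3}
Tree: B1–B2

The largest bag has 3 vertices, giving width 2; this decomposition certifies tw(G) ≤ 2. For the lower bound, the 3 vertices {0, 1, 2} are pairwise adjacent, and any tree decomposition puts a clique entirely inside one bag — forcing width ≥ 2. Combining the bounds, tw(G) = 2.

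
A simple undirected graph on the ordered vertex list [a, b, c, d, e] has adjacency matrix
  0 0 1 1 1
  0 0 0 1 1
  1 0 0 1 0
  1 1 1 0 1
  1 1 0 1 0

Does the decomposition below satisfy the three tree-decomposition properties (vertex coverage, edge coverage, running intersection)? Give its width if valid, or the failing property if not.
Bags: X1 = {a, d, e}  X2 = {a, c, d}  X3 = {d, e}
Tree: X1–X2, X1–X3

A tree decomposition must satisfy three properties: every vertex lies in some bag; for every edge, both endpoints lie together in some bag; and for every vertex, the bags containing it form a connected subtree. Here vertex b appears in no bag, so the decomposition is invalid.

No — vertex b appears in no bag.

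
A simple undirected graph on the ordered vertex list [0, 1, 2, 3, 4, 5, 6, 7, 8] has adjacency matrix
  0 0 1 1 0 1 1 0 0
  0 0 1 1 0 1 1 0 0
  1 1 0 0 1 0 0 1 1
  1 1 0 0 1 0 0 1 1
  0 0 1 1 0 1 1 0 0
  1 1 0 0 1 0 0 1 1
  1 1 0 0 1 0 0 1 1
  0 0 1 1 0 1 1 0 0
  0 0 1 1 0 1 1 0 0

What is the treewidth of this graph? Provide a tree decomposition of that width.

The largest bag has 5 vertices, giving width 4; this decomposition certifies tw(G) ≤ 4. For the lower bound: the 5 vertex sets {3,7}, {0,2}, {6,8}, {5}, {4} are disjoint, each induces a connected subgraph, and every pair is joined by at least one edge of G. Contracting each set to a single vertex therefore yields K_{5} as a minor, and since treewidth is minor-monotone, tw(G) ≥ tw(K_{5}) = 4. The upper and lower bounds meet at 4, so that is the treewidth.

Treewidth 4.
One such decomposition:
Bags: B1 = {2, 3, 5, 6, 7}  B2 = {0, 2, 3, 5, 6}  B3 = {2, 3, 5, 6, 8}  B4 = {2, 3, 4, 5, 6}  B5 = {1, 2, 3, 5, 6}
Tree: B1–B2, B2–B3, B3–B4, B4–B5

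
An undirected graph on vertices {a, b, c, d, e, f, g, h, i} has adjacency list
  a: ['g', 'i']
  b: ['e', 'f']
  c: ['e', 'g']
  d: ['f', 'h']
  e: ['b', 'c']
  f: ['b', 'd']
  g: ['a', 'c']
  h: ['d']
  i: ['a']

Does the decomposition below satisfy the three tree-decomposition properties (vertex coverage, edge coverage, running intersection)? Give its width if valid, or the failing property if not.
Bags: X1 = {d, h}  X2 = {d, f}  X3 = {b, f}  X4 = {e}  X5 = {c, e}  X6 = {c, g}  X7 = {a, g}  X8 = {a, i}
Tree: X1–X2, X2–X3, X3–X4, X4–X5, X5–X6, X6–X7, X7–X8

No — edge (b,e) lies in no bag.

A tree decomposition must satisfy three properties: every vertex lies in some bag; for every edge, both endpoints lie together in some bag; and for every vertex, the bags containing it form a connected subtree. Here edge (b,e) lies in no bag, so the decomposition is invalid.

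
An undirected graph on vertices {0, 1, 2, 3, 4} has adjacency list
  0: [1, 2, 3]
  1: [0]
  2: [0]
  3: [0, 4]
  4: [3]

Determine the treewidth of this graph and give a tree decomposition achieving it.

Every bag has size at most 2, so the width is 2 − 1 = 1 and tw(G) ≤ 1. Since G has at least one edge (e.g. 0–1), it is not an edgeless graph, so tw(G) ≥ 1. Therefore the treewidth is 1.

Treewidth 1.
Bags: B1 = {0, 1}  B2 = {0, 3}  B3 = {0, 2}  B4 = {3, 4}
Tree: B1–B2, B1–B3, B2–B4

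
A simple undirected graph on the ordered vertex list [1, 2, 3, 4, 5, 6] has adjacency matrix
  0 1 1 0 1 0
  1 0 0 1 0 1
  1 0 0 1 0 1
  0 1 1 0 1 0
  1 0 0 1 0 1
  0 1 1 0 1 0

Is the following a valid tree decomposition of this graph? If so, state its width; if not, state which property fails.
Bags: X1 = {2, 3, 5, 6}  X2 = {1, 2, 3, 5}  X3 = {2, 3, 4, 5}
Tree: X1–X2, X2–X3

Every vertex of G appears in some bag (union = {1, 2, 3, 4, 5, 6}); every edge is covered by a bag; and for each vertex v the set of bags containing v is connected in the bag tree. The decomposition is therefore valid. The largest bag has 4 vertices, so the width is 3.

Yes; width 3.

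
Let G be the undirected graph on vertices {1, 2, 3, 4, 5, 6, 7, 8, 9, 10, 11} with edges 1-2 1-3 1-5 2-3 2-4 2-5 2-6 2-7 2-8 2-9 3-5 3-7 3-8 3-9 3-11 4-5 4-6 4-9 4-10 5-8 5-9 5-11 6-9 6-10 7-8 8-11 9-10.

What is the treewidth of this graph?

A width-3 tree decomposition is:
Bags: B1 = {2, 4, 6, 9}  B2 = {2, 4, 5, 9}  B3 = {2, 3, 5, 9}  B4 = {1, 2, 3, 5}  B5 = {2, 3, 5, 8}  B6 = {2, 3, 7, 8}  B7 = {4, 6, 9, 10}  B8 = {3, 5, 8, 11}
Tree: B1–B2, B2–B3, B3–B4, B3–B5, B5–B6, B1–B7, B5–B8
The largest bag has 4 vertices, giving width 3; this decomposition certifies tw(G) ≤ 3. Conversely, {3, 5, 8, 11} is a clique of size 4, and the vertices of any clique must share a bag in every tree decomposition; so some bag has ≥ 4 vertices and tw(G) ≥ 3. The upper and lower bounds meet at 3, so that is the treewidth.

3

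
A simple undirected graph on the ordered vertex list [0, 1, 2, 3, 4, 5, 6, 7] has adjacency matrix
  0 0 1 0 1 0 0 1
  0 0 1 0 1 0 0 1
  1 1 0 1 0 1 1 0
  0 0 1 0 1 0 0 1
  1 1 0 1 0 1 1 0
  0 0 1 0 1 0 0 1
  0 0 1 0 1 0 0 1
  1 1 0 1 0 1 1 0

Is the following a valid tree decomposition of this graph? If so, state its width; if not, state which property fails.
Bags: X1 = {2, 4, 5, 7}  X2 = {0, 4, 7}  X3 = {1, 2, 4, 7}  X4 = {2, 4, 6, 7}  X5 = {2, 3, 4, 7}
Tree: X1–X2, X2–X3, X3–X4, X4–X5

No — edge (2,0) lies in no bag.

A tree decomposition must satisfy three properties: every vertex lies in some bag; for every edge, both endpoints lie together in some bag; and for every vertex, the bags containing it form a connected subtree. Here edge (2,0) lies in no bag, so the decomposition is invalid.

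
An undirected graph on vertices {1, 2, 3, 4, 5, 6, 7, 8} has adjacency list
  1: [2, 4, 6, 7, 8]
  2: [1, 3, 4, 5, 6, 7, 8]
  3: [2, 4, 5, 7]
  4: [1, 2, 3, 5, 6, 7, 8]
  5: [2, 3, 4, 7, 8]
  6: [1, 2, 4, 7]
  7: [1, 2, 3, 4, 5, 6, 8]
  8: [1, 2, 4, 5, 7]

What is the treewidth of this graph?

A width-4 tree decomposition is:
Bags: B1 = {1, 2, 4, 7, 8}  B2 = {2, 4, 5, 7, 8}  B3 = {1, 2, 4, 6, 7}  B4 = {2, 3, 4, 5, 7}
Tree: B1–B2, B1–B3, B2–B4
Every bag has size at most 5, so the width is 5 − 1 = 4 and tw(G) ≤ 4. Conversely, {1, 2, 4, 7, 8} is a clique of size 5, and the vertices of any clique must share a bag in every tree decomposition; so some bag has ≥ 5 vertices and tw(G) ≥ 4. The upper and lower bounds meet at 4, so that is the treewidth.

4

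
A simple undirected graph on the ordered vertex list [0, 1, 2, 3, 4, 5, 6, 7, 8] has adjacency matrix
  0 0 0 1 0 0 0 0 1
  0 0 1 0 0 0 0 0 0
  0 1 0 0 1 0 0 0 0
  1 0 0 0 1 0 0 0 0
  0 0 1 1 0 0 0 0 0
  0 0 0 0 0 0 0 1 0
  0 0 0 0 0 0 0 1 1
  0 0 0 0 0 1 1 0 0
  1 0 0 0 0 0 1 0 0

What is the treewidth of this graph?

1

A width-1 tree decomposition is:
Bags: B1 = {1, 2}  B2 = {2, 4}  B3 = {3, 4}  B4 = {0, 3}  B5 = {0, 8}  B6 = {6, 8}  B7 = {6, 7}  B8 = {5, 7}
Tree: B1–B2, B2–B3, B3–B4, B4–B5, B5–B6, B6–B7, B7–B8
The largest bag has 2 vertices, giving width 1; this decomposition certifies tw(G) ≤ 1. G has an edge, so its treewidth is at least 1. Therefore the treewidth is 1.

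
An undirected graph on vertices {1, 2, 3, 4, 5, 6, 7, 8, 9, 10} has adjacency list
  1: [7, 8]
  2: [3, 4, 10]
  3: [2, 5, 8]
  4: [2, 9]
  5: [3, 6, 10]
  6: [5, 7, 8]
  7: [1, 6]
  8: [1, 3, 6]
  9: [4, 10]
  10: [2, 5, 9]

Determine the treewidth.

A width-2 tree decomposition is:
Bags: B1 = {4, 9, 10}  B2 = {2, 4, 10}  B3 = {2, 5, 10}  B4 = {2, 3, 5}  B5 = {3, 5, 6}  B6 = {3, 6, 8}  B7 = {6, 7, 8}  B8 = {1, 7, 8}
Tree: B1–B2, B2–B3, B3–B4, B4–B5, B5–B6, B6–B7, B7–B8
The largest bag has 3 vertices, giving width 2; this decomposition certifies tw(G) ≤ 2. For the lower bound, G contains the cycle 9–4–2–10–9, so G is not a forest; only forests have treewidth ≤ 1, hence tw(G) ≥ 2. Hence tw(G) = 2 exactly.

2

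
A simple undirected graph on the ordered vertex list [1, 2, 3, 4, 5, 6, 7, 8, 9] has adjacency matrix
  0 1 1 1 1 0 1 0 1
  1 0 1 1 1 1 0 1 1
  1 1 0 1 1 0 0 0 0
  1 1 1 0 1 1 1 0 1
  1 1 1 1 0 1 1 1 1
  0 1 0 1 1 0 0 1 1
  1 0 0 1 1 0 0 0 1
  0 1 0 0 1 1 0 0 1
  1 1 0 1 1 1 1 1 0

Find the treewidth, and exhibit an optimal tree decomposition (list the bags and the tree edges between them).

Treewidth 4.
One such decomposition:
Bags: B1 = {2, 4, 5, 6, 9}  B2 = {2, 5, 6, 8, 9}  B3 = {1, 2, 4, 5, 9}  B4 = {1, 4, 5, 7, 9}  B5 = {1, 2, 3, 4, 5}
Tree: B1–B2, B1–B3, B3–B4, B3–B5

The largest bag has 5 vertices, giving width 4; this decomposition certifies tw(G) ≤ 4. For the lower bound, the 5 vertices {2, 5, 6, 8, 9} are pairwise adjacent, and any tree decomposition puts a clique entirely inside one bag — forcing width ≥ 4. Combining the bounds, tw(G) = 4.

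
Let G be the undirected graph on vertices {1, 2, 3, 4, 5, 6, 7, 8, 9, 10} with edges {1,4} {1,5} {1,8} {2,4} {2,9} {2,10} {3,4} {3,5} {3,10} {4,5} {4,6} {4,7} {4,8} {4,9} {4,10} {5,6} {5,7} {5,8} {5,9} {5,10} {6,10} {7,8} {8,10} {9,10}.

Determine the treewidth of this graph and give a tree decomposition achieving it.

Treewidth 3.
One optimal decomposition is:
Bags: B1 = {4, 5, 8, 10}  B2 = {4, 5, 9, 10}  B3 = {1, 4, 5, 8}  B4 = {4, 5, 7, 8}  B5 = {3, 4, 5, 10}  B6 = {4, 5, 6, 10}  B7 = {2, 4, 9, 10}
Tree: B1–B2, B1–B3, B3–B4, B1–B5, B2–B6, B2–B7

Every bag has size at most 4, so the width is 4 − 1 = 3 and tw(G) ≤ 3. On the other hand G contains the 4-clique {2, 4, 9, 10}. A clique must lie in a single bag of any decomposition, so no decomposition can have width below 3. The upper and lower bounds meet at 3, so that is the treewidth.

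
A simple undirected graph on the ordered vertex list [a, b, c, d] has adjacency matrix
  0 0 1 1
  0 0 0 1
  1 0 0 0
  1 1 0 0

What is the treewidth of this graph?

A width-1 tree decomposition is:
Bags: B1 = {b, d}  B2 = {a, d}  B3 = {a, c}
Tree: B1–B2, B2–B3
Each bag holds 2 vertices, so the decomposition has width 1, which upper-bounds the treewidth. Any graph with an edge has treewidth ≥ 1, and G has the edge b–d. Hence tw(G) = 1 exactly.

1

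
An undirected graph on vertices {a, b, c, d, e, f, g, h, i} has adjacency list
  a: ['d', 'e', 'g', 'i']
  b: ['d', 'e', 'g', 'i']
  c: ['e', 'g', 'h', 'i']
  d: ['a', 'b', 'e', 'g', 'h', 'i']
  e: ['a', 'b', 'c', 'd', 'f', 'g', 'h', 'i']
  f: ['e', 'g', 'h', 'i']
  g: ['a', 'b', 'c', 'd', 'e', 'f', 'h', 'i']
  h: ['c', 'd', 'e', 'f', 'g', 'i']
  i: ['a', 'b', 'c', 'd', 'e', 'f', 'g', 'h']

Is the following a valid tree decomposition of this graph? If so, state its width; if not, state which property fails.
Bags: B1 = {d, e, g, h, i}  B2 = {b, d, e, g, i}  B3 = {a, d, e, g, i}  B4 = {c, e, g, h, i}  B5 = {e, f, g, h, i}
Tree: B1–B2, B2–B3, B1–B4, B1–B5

Every vertex of G appears in some bag (union = {a, b, c, d, e, f, g, h, i}); every edge is covered by a bag; and for each vertex v the set of bags containing v is connected in the bag tree. The decomposition is therefore valid. The largest bag has 5 vertices, so the width is 4.

Yes; width 4.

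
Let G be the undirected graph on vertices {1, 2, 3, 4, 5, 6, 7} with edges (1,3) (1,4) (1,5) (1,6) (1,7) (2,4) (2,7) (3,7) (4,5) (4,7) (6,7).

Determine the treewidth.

A width-2 tree decomposition is:
Bags: B1 = {1, 6, 7}  B2 = {1, 4, 7}  B3 = {1, 3, 7}  B4 = {2, 4, 7}  B5 = {1, 4, 5}
Tree: B1–B2, B2–B3, B2–B4, B2–B5
Each bag holds 3 vertices, so the decomposition has width 2, which upper-bounds the treewidth. For the lower bound, the 3 vertices {1, 4, 5} are pairwise adjacent, and any tree decomposition puts a clique entirely inside one bag — forcing width ≥ 2. The upper and lower bounds meet at 2, so that is the treewidth.

2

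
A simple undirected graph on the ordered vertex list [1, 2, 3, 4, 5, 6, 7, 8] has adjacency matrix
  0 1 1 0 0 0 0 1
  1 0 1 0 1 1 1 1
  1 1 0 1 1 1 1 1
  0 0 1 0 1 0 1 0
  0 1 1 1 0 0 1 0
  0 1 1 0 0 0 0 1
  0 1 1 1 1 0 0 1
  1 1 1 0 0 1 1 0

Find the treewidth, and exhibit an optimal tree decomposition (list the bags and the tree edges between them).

Each bag holds 4 vertices, so the decomposition has width 3, which upper-bounds the treewidth. On the other hand G contains the 4-clique {1, 2, 3, 8}. A clique must lie in a single bag of any decomposition, so no decomposition can have width below 3. Therefore the treewidth is 3.

Treewidth 3.
Bags: B1 = {2, 3, 6, 8}  B2 = {1, 2, 3, 8}  B3 = {2, 3, 7, 8}  B4 = {2, 3, 5, 7}  B5 = {3, 4, 5, 7}
Tree: B1–B2, B2–B3, B3–B4, B4–B5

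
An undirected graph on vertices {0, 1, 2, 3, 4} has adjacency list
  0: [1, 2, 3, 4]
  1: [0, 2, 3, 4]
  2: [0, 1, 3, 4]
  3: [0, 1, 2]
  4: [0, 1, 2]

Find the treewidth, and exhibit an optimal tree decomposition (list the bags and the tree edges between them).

Treewidth 3.
Bags: B1 = {0, 1, 2, 4}  B2 = {0, 1, 2, 3}
Tree: B1–B2

The largest bag has 4 vertices, giving width 3; this decomposition certifies tw(G) ≤ 3. For the lower bound, the 4 vertices {0, 1, 2, 3} are pairwise adjacent, and any tree decomposition puts a clique entirely inside one bag — forcing width ≥ 3. The upper and lower bounds meet at 3, so that is the treewidth.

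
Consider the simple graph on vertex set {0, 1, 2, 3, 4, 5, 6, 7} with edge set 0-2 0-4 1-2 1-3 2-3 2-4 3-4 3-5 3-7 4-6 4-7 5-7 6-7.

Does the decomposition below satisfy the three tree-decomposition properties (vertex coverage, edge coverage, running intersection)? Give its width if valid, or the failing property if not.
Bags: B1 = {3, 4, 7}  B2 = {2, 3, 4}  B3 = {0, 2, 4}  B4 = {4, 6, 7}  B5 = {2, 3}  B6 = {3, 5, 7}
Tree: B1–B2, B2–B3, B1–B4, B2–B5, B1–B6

A tree decomposition must satisfy three properties: every vertex lies in some bag; for every edge, both endpoints lie together in some bag; and for every vertex, the bags containing it form a connected subtree. Here vertex 1 appears in no bag, so the decomposition is invalid.

No — vertex 1 appears in no bag.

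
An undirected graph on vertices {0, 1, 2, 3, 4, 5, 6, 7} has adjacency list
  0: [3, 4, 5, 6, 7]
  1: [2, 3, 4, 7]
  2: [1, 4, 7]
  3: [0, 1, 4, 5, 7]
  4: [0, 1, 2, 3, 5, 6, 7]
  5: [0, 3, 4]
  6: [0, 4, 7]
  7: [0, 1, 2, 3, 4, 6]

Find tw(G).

3

A width-3 tree decomposition is:
Bags: B1 = {0, 3, 4, 7}  B2 = {1, 3, 4, 7}  B3 = {1, 2, 4, 7}  B4 = {0, 3, 4, 5}  B5 = {0, 4, 6, 7}
Tree: B1–B2, B2–B3, B1–B4, B1–B5
Every bag has size at most 4, so the width is 4 − 1 = 3 and tw(G) ≤ 3. For the lower bound, the 4 vertices {0, 3, 4, 5} are pairwise adjacent, and any tree decomposition puts a clique entirely inside one bag — forcing width ≥ 3. The upper and lower bounds meet at 3, so that is the treewidth.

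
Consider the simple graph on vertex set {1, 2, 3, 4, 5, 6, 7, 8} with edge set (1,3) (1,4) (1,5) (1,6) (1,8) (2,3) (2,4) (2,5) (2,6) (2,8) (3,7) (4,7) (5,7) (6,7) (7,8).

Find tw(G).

3

A width-3 tree decomposition is:
Bags: B1 = {1, 2, 7, 8}  B2 = {1, 2, 6, 7}  B3 = {1, 2, 5, 7}  B4 = {1, 2, 4, 7}  B5 = {1, 2, 3, 7}
Tree: B1–B2, B2–B3, B3–B4, B4–B5
Every bag has size at most 4, so the width is 4 − 1 = 3 and tw(G) ≤ 3. For the lower bound: the 4 vertex sets {7,8}, {1,6}, {2}, {5} are disjoint, each induces a connected subgraph, and every pair is joined by at least one edge of G. Contracting each set to a single vertex therefore yields K_{4} as a minor, and since treewidth is minor-monotone, tw(G) ≥ tw(K_{4}) = 3. Combining the bounds, tw(G) = 3.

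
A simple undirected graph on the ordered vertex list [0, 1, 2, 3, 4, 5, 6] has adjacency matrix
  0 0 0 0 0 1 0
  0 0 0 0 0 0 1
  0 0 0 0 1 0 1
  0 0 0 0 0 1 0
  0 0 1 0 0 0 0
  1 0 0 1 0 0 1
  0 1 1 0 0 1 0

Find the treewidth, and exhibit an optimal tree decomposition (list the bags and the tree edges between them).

Treewidth 1.
One such decomposition:
Bags: B1 = {2, 6}  B2 = {5, 6}  B3 = {3, 5}  B4 = {0, 5}  B5 = {1, 6}  B6 = {2, 4}
Tree: B1–B2, B2–B3, B3–B4, B2–B5, B1–B6

Every bag has size at most 2, so the width is 2 − 1 = 1 and tw(G) ≤ 1. G has an edge, so its treewidth is at least 1. The upper and lower bounds meet at 1, so that is the treewidth.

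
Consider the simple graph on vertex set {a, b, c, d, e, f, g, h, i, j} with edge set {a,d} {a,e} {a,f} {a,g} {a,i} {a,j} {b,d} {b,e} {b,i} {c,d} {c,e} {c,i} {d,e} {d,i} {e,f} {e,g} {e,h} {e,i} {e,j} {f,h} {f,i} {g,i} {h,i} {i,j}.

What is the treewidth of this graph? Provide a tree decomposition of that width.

Treewidth 3.
One optimal decomposition is:
Bags: B1 = {a, e, i, j}  B2 = {a, e, f, i}  B3 = {a, d, e, i}  B4 = {b, d, e, i}  B5 = {e, f, h, i}  B6 = {a, e, g, i}  B7 = {c, d, e, i}
Tree: B1–B2, B2–B3, B3–B4, B2–B5, B2–B6, B4–B7

Every bag has size at most 4, so the width is 4 − 1 = 3 and tw(G) ≤ 3. Conversely, {e, f, h, i} is a clique of size 4, and the vertices of any clique must share a bag in every tree decomposition; so some bag has ≥ 4 vertices and tw(G) ≥ 3. Combining the bounds, tw(G) = 3.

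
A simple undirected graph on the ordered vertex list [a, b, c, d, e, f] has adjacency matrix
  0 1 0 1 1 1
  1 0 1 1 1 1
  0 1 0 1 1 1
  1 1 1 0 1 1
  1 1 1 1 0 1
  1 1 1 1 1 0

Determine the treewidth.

4

A width-4 tree decomposition is:
Bags: B1 = {b, c, d, e, f}  B2 = {a, b, d, e, f}
Tree: B1–B2
The largest bag has 5 vertices, giving width 4; this decomposition certifies tw(G) ≤ 4. Conversely, {b, c, d, e, f} is a clique of size 5, and the vertices of any clique must share a bag in every tree decomposition; so some bag has ≥ 5 vertices and tw(G) ≥ 4. Therefore the treewidth is 4.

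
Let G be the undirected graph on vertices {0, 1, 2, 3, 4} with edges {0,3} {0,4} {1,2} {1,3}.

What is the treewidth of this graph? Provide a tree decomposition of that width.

The largest bag has 2 vertices, giving width 1; this decomposition certifies tw(G) ≤ 1. G has an edge, so its treewidth is at least 1. The upper and lower bounds meet at 1, so that is the treewidth.

Treewidth 1.
One optimal decomposition is:
Bags: B1 = {1, 2}  B2 = {1, 3}  B3 = {0, 3}  B4 = {0, 4}
Tree: B1–B2, B2–B3, B3–B4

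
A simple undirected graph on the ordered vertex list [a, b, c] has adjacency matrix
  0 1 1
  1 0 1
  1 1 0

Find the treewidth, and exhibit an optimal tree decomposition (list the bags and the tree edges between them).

Treewidth 2.
One optimal decomposition is:
Bags: B1 = {a, b, c}
Tree: (single bag)

With just one bag of size 3, the width is 3 − 1 = 2, so tw(G) ≤ 2. Conversely, {a, b, c} is a clique of size 3, and the vertices of any clique must share a bag in every tree decomposition; so some bag has ≥ 3 vertices and tw(G) ≥ 2. Combining the bounds, tw(G) = 2.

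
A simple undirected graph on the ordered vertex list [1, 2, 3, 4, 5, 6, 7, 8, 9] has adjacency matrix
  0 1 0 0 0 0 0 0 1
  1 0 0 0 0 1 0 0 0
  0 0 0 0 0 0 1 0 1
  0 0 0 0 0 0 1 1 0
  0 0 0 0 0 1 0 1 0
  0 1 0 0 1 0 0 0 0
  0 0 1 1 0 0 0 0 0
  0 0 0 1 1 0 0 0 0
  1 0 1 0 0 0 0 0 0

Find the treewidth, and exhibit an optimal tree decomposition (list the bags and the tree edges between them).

The largest bag has 3 vertices, giving width 2; this decomposition certifies tw(G) ≤ 2. The edges 8–5–6–2–1–9–3–7–4–8 form a cycle, so G is not a tree and its treewidth is at least 2. The upper and lower bounds meet at 2, so that is the treewidth.

Treewidth 2.
Bags: B1 = {5, 6, 8}  B2 = {2, 6, 8}  B3 = {1, 2, 8}  B4 = {1, 8, 9}  B5 = {3, 8, 9}  B6 = {3, 7, 8}  B7 = {4, 7, 8}
Tree: B1–B2, B2–B3, B3–B4, B4–B5, B5–B6, B6–B7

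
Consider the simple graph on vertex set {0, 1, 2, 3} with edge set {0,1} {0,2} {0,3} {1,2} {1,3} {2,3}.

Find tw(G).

A width-3 tree decomposition is:
Bags: B1 = {0, 1, 2, 3}
Tree: (single bag)
A single bag containing all 4 vertices is trivially a valid decomposition of width 3. For the lower bound, the 4 vertices {0, 1, 2, 3} are pairwise adjacent, and any tree decomposition puts a clique entirely inside one bag — forcing width ≥ 3. Hence tw(G) = 3 exactly.

3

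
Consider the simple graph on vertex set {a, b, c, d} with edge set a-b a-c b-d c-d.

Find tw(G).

2

A width-2 tree decomposition is:
Bags: B1 = {a, b, c}  B2 = {b, c, d}
Tree: B1–B2
Each bag holds 3 vertices, so the decomposition has width 2, which upper-bounds the treewidth. Since b–a–c–d–b is a cycle in G, G is not acyclic. Forests are exactly the graphs of treewidth ≤ 1, so tw(G) ≥ 2. The upper and lower bounds meet at 2, so that is the treewidth.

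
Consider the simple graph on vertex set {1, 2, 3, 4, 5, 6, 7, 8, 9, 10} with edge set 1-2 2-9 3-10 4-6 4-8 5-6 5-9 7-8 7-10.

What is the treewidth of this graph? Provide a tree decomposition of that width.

Every bag has size at most 2, so the width is 2 − 1 = 1 and tw(G) ≤ 1. G has an edge, so its treewidth is at least 1. Combining the bounds, tw(G) = 1.

Treewidth 1.
One optimal decomposition is:
Bags: B1 = {3, 10}  B2 = {7, 10}  B3 = {7, 8}  B4 = {4, 8}  B5 = {4, 6}  B6 = {5, 6}  B7 = {5, 9}  B8 = {2, 9}  B9 = {1, 2}
Tree: B1–B2, B2–B3, B3–B4, B4–B5, B5–B6, B6–B7, B7–B8, B8–B9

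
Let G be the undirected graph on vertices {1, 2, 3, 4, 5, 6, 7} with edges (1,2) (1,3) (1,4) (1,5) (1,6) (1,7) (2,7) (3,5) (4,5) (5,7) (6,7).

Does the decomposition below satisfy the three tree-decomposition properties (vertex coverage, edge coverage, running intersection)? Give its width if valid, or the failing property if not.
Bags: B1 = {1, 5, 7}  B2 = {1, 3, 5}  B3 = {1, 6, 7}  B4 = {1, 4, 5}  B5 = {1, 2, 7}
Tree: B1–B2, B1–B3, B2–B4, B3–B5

Every vertex of G appears in some bag (union = {1, 2, 3, 4, 5, 6, 7}); every edge is covered by a bag; and for each vertex v the set of bags containing v is connected in the bag tree. The decomposition is therefore valid. The largest bag has 3 vertices, so the width is 2.

Yes; width 2.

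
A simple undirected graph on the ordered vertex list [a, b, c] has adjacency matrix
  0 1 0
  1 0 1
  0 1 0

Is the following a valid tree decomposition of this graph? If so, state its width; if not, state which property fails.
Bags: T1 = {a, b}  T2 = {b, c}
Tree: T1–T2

Yes; width 1.

Checking the three conditions: (i) the bags cover all of {a, b, c}; (ii) for each edge, some bag contains both endpoints; (iii) the bags containing any fixed vertex form a subtree. All hold, so the decomposition is valid with width 2 − 1 = 1.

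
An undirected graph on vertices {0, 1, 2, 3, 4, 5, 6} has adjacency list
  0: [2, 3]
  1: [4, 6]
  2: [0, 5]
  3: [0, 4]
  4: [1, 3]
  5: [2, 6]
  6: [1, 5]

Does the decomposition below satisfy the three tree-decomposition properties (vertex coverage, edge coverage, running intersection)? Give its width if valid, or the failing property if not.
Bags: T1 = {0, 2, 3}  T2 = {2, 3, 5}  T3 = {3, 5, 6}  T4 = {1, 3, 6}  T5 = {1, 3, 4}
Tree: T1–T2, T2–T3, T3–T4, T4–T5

Yes; width 2.

Checking the three conditions: (i) the bags cover all of {0, 1, 2, 3, 4, 5, 6}; (ii) for each edge, some bag contains both endpoints; (iii) the bags containing any fixed vertex form a subtree. All hold, so the decomposition is valid with width 3 − 1 = 2.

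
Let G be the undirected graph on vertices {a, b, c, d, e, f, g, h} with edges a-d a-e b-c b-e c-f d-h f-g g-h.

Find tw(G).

2

A width-2 tree decomposition is:
Bags: B1 = {b, c, e}  B2 = {c, e, f}  B3 = {e, f, g}  B4 = {e, g, h}  B5 = {d, e, h}  B6 = {a, d, e}
Tree: B1–B2, B2–B3, B3–B4, B4–B5, B5–B6
Each bag holds 3 vertices, so the decomposition has width 2, which upper-bounds the treewidth. Since e–b–c–f–g–h–d–a–e is a cycle in G, G is not acyclic. Forests are exactly the graphs of treewidth ≤ 1, so tw(G) ≥ 2. Combining the bounds, tw(G) = 2.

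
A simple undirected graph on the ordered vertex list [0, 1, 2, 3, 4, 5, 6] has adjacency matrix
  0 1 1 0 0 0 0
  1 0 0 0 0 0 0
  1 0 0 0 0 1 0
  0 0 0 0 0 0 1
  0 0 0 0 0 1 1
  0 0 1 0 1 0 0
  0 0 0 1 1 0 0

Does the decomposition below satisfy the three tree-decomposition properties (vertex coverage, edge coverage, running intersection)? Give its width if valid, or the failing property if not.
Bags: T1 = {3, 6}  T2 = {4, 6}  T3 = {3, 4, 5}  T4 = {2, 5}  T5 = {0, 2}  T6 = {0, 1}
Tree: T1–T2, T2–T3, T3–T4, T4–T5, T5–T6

No — bags containing vertex 3 are not connected in the tree.

A tree decomposition must satisfy three properties: every vertex lies in some bag; for every edge, both endpoints lie together in some bag; and for every vertex, the bags containing it form a connected subtree. Here bags containing vertex 3 are not connected in the tree, so the decomposition is invalid.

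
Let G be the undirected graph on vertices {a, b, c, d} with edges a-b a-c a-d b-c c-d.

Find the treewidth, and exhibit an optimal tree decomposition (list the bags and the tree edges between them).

Treewidth 2.
One optimal decomposition is:
Bags: B1 = {a, b, c}  B2 = {a, c, d}
Tree: B1–B2

Every bag has size at most 3, so the width is 3 − 1 = 2 and tw(G) ≤ 2. Conversely, {a, c, d} is a clique of size 3, and the vertices of any clique must share a bag in every tree decomposition; so some bag has ≥ 3 vertices and tw(G) ≥ 2. Therefore the treewidth is 2.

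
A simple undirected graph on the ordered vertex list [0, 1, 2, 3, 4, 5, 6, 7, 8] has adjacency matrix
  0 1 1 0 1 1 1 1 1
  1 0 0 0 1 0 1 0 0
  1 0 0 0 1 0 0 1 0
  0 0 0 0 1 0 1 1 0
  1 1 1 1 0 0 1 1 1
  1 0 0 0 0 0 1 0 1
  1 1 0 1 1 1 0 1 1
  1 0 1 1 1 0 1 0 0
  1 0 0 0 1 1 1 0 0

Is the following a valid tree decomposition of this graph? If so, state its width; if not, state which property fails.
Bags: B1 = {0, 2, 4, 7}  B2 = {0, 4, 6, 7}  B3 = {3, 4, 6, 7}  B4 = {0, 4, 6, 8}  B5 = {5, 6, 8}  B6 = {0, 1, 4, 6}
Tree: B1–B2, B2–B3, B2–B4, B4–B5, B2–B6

A tree decomposition must satisfy three properties: every vertex lies in some bag; for every edge, both endpoints lie together in some bag; and for every vertex, the bags containing it form a connected subtree. Here edge (0,5) lies in no bag, so the decomposition is invalid.

No — edge (0,5) lies in no bag.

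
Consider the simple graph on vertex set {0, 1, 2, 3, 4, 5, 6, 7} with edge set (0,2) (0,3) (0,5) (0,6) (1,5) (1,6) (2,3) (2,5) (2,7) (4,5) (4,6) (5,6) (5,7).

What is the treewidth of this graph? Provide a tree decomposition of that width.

Treewidth 2.
One such decomposition:
Bags: B1 = {0, 5, 6}  B2 = {0, 2, 5}  B3 = {4, 5, 6}  B4 = {1, 5, 6}  B5 = {2, 5, 7}  B6 = {0, 2, 3}
Tree: B1–B2, B1–B3, B3–B4, B2–B5, B2–B6

Every bag has size at most 3, so the width is 3 − 1 = 2 and tw(G) ≤ 2. For the lower bound, the 3 vertices {0, 2, 3} are pairwise adjacent, and any tree decomposition puts a clique entirely inside one bag — forcing width ≥ 2. Therefore the treewidth is 2.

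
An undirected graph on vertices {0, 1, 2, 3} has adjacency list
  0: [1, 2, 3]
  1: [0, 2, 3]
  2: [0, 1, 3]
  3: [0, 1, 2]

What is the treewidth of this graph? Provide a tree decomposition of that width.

Treewidth 3.
Bags: B1 = {0, 1, 2, 3}
Tree: (single bag)

With just one bag of size 4, the width is 4 − 1 = 3, so tw(G) ≤ 3. On the other hand G contains the 4-clique {0, 1, 2, 3}. A clique must lie in a single bag of any decomposition, so no decomposition can have width below 3. Hence tw(G) = 3 exactly.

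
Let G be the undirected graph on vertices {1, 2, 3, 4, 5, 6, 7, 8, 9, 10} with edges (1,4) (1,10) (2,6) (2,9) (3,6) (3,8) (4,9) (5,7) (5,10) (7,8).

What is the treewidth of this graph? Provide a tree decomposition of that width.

Treewidth 2.
One optimal decomposition is:
Bags: B1 = {2, 6, 9}  B2 = {4, 6, 9}  B3 = {1, 4, 6}  B4 = {1, 6, 10}  B5 = {5, 6, 10}  B6 = {5, 6, 7}  B7 = {6, 7, 8}  B8 = {3, 6, 8}
Tree: B1–B2, B2–B3, B3–B4, B4–B5, B5–B6, B6–B7, B7–B8

Each bag holds 3 vertices, so the decomposition has width 2, which upper-bounds the treewidth. Since 6–2–9–4–1–10–5–7–8–3–6 is a cycle in G, G is not acyclic. Forests are exactly the graphs of treewidth ≤ 1, so tw(G) ≥ 2. Therefore the treewidth is 2.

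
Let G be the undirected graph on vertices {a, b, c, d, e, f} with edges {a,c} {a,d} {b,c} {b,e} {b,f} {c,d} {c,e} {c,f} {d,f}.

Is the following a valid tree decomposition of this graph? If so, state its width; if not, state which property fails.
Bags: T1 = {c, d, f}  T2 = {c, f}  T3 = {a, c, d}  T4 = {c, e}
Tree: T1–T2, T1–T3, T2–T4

No — vertex b appears in no bag.

A tree decomposition must satisfy three properties: every vertex lies in some bag; for every edge, both endpoints lie together in some bag; and for every vertex, the bags containing it form a connected subtree. Here vertex b appears in no bag, so the decomposition is invalid.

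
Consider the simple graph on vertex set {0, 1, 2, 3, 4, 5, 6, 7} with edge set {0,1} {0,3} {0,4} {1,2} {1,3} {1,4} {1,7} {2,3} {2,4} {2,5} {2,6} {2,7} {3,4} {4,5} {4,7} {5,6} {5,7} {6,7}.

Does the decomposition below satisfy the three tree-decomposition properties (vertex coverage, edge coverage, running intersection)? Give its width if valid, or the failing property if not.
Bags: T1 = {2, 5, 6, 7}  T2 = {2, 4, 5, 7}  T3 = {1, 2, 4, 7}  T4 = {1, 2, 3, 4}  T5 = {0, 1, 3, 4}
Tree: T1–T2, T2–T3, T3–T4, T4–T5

Vertex coverage: the bags together contain {0, 1, 2, 3, 4, 5, 6, 7}, the full vertex set. Edge coverage: each edge of G has both endpoints in at least one bag. Running intersection: for every vertex, the bags containing it form a connected subtree. All three properties hold, so this is a valid tree decomposition of width max|bag| − 1 = 3, and hence tw(G) ≤ 3.

Yes; width 3.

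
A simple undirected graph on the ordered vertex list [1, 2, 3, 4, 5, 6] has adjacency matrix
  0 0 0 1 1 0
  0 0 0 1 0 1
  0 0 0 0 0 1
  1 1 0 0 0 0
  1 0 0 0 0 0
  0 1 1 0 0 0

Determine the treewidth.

A width-1 tree decomposition is:
Bags: B1 = {3, 6}  B2 = {2, 6}  B3 = {2, 4}  B4 = {1, 4}  B5 = {1, 5}
Tree: B1–B2, B2–B3, B3–B4, B4–B5
Every bag has size at most 2, so the width is 2 − 1 = 1 and tw(G) ≤ 1. G has an edge, so its treewidth is at least 1. Combining the bounds, tw(G) = 1.

1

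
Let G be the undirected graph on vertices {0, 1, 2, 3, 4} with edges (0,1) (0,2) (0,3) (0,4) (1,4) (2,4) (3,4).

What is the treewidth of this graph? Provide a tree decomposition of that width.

Treewidth 2.
Bags: B1 = {0, 1, 4}  B2 = {0, 3, 4}  B3 = {0, 2, 4}
Tree: B1–B2, B1–B3

The largest bag has 3 vertices, giving width 2; this decomposition certifies tw(G) ≤ 2. For the lower bound, the 3 vertices {0, 1, 4} are pairwise adjacent, and any tree decomposition puts a clique entirely inside one bag — forcing width ≥ 2. Combining the bounds, tw(G) = 2.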